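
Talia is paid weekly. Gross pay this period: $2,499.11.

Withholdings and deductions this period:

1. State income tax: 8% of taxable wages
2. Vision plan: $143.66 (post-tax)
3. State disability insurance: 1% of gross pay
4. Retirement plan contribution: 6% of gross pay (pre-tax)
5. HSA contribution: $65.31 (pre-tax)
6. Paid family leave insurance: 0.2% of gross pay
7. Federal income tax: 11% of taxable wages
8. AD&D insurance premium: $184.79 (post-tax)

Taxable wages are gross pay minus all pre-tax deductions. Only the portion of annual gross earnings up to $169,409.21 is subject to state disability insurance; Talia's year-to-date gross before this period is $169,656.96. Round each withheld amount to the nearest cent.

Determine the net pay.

$1,516.47

HSA contribution: $65.31
Retirement plan contribution: $2,499.11 × 0.06 = $149.95
Pre-tax total = $65.31 + $149.95 = $215.26
Taxable wages = $2,499.11 − $215.26 = $2,283.85
Federal income tax: $2,283.85 × 0.11 = $251.22
State income tax: $2,283.85 × 0.08 = $182.71
State disability insurance: annual cap $169,409.21 already reached (YTD $169,656.96), so $0.00
Paid family leave insurance: $2,499.11 × 0.002 = $5.00
Vision plan: $143.66
AD&D insurance premium: $184.79
Total deductions = $65.31 + $149.95 + $251.22 + $182.71 + $0.00 + $5.00 + $143.66 + $184.79 = $982.64
Net pay = $2,499.11 − $982.64 = $1,516.47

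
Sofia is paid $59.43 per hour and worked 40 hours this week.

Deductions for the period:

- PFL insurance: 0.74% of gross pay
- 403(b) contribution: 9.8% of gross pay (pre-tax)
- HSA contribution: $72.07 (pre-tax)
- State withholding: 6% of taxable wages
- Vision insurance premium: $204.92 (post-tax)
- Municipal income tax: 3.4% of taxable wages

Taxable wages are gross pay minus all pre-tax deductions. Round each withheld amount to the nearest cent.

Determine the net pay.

Gross pay: 40 × $59.43 = $2,377.20
403(b) contribution: $2,377.20 × 0.098 = $232.97
HSA contribution: $72.07
Pre-tax total = $232.97 + $72.07 = $305.04
Taxable wages = $2,377.20 − $305.04 = $2,072.16
State withholding: $2,072.16 × 0.06 = $124.33
Municipal income tax: $2,072.16 × 0.034 = $70.45
PFL insurance: $2,377.20 × 0.0074 = $17.59
Vision insurance premium: $204.92
Total deductions = $232.97 + $72.07 + $124.33 + $70.45 + $17.59 + $204.92 = $722.33
Net pay = $2,377.20 − $722.33 = $1,654.87

$1,654.87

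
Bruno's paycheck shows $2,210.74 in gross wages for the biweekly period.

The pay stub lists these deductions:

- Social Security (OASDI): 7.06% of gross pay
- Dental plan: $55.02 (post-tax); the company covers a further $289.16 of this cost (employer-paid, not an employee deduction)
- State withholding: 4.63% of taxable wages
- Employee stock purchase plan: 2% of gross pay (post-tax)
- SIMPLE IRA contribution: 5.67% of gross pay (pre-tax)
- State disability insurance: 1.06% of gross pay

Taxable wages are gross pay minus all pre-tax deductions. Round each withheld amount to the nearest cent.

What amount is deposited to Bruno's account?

$1,710.10

SIMPLE IRA contribution: $2,210.74 × 0.0567 = $125.35
Taxable wages = $2,210.74 − $125.35 = $2,085.39
State withholding: $2,085.39 × 0.0463 = $96.55
Social Security (OASDI): $2,210.74 × 0.0706 = $156.08
State disability insurance: $2,210.74 × 0.0106 = $23.43
Employee stock purchase plan: $2,210.74 × 0.02 = $44.21
Dental plan: $55.02
(Employer's $289.16 toward dental plan is not withheld from the employee.)
Total deductions = $125.35 + $96.55 + $156.08 + $23.43 + $44.21 + $55.02 = $500.64
Net pay = $2,210.74 − $500.64 = $1,710.10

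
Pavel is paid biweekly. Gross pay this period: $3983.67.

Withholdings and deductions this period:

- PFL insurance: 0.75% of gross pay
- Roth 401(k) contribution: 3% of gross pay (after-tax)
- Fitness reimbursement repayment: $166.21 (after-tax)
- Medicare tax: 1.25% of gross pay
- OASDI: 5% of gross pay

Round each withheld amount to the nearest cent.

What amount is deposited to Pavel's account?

Medicare tax: $3983.67 × 0.0125 = $49.80
PFL insurance: $3983.67 × 0.0075 = $29.88
OASDI: $3983.67 × 0.05 = $199.18
Roth 401(k) contribution: $3983.67 × 0.03 = $119.51
Fitness reimbursement repayment: $166.21
Total deductions = $49.80 + $29.88 + $199.18 + $119.51 + $166.21 = $564.58
Net pay = $3983.67 − $564.58 = $3419.09

$3419.09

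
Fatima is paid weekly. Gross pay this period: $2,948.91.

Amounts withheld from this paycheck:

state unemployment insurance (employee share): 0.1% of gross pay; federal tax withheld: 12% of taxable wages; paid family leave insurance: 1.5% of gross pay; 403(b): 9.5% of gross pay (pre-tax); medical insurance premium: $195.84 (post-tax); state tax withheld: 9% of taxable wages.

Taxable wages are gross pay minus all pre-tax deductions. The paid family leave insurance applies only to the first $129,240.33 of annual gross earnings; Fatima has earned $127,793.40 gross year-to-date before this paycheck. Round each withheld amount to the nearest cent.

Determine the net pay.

403(b): $2,948.91 × 0.095 = $280.15
Taxable wages = $2,948.91 − $280.15 = $2,668.76
Federal tax withheld: $2,668.76 × 0.12 = $320.25
State tax withheld: $2,668.76 × 0.09 = $240.19
State unemployment insurance (employee share): $2,948.91 × 0.001 = $2.95
Paid family leave insurance: only $129,240.33 − $127,793.40 = $1,446.93 of this check is subject → $1,446.93 × 0.015 = $21.70
Medical insurance premium: $195.84
Total deductions = $280.15 + $320.25 + $240.19 + $2.95 + $21.70 + $195.84 = $1,061.08
Net pay = $2,948.91 − $1,061.08 = $1,887.83

$1,887.83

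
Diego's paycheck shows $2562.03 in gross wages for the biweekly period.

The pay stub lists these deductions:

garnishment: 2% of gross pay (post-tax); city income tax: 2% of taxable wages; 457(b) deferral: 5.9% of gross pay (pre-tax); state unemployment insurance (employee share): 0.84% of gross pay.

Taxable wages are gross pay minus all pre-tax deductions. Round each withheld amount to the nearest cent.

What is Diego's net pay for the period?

457(b) deferral: $2562.03 × 0.059 = $151.16
Taxable wages = $2562.03 − $151.16 = $2410.87
City income tax: $2410.87 × 0.02 = $48.22
State unemployment insurance (employee share): $2562.03 × 0.0084 = $21.52
Garnishment: $2562.03 × 0.02 = $51.24
Total deductions = $151.16 + $48.22 + $21.52 + $51.24 = $272.14
Net pay = $2562.03 − $272.14 = $2289.89

$2289.89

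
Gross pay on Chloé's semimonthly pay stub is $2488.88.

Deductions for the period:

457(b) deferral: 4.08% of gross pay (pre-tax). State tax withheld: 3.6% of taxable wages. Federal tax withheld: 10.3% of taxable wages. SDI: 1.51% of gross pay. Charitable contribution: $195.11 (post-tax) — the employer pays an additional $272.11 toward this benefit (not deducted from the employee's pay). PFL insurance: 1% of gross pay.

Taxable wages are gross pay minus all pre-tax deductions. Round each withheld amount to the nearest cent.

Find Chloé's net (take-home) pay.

457(b) deferral: $2488.88 × 0.0408 = $101.55
Taxable wages = $2488.88 − $101.55 = $2387.33
State tax withheld: $2387.33 × 0.036 = $85.94
Federal tax withheld: $2387.33 × 0.103 = $245.89
SDI: $2488.88 × 0.0151 = $37.58
PFL insurance: $2488.88 × 0.01 = $24.89
Charitable contribution: $195.11
(Employer's $272.11 toward charitable contribution is not withheld from the employee.)
Total deductions = $101.55 + $85.94 + $245.89 + $37.58 + $24.89 + $195.11 = $690.96
Net pay = $2488.88 − $690.96 = $1797.92

$1797.92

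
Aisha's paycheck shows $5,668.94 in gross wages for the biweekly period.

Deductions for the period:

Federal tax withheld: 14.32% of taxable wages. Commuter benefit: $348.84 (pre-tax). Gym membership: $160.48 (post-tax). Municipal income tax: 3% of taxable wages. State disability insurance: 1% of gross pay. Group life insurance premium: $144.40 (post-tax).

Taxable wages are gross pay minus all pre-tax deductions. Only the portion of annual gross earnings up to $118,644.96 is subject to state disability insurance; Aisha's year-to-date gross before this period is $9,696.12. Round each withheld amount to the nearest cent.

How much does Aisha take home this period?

Commuter benefit: $348.84
Taxable wages = $5,668.94 − $348.84 = $5,320.10
Municipal income tax: $5,320.10 × 0.03 = $159.60
Federal tax withheld: $5,320.10 × 0.1432 = $761.84
State disability insurance: cap not yet reached, full $5,668.94 is subject → $5,668.94 × 0.01 = $56.69
Gym membership: $160.48
Group life insurance premium: $144.40
Total deductions = $348.84 + $159.60 + $761.84 + $56.69 + $160.48 + $144.40 = $1,631.85
Net pay = $5,668.94 − $1,631.85 = $4,037.09

$4,037.09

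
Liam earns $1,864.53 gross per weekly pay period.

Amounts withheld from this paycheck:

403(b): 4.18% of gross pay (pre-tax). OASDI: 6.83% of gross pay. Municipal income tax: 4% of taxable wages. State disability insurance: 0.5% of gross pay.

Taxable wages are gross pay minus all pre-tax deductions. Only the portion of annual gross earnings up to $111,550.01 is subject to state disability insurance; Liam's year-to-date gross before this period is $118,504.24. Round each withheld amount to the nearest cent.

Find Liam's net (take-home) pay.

$1,587.78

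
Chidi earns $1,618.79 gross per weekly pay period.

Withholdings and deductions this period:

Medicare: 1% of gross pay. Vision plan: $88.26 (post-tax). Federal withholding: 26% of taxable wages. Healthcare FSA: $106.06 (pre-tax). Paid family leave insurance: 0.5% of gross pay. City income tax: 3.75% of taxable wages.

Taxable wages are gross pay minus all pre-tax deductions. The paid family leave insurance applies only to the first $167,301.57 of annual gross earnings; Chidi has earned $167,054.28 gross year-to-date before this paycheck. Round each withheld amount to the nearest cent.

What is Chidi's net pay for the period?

$957.00

Healthcare FSA: $106.06
Taxable wages = $1,618.79 − $106.06 = $1,512.73
City income tax: $1,512.73 × 0.0375 = $56.73
Federal withholding: $1,512.73 × 0.26 = $393.31
Medicare: $1,618.79 × 0.01 = $16.19
Paid family leave insurance: only $167,301.57 − $167,054.28 = $247.29 of this check is subject → $247.29 × 0.005 = $1.24
Vision plan: $88.26
Total deductions = $106.06 + $56.73 + $393.31 + $16.19 + $1.24 + $88.26 = $661.79
Net pay = $1,618.79 − $661.79 = $957.00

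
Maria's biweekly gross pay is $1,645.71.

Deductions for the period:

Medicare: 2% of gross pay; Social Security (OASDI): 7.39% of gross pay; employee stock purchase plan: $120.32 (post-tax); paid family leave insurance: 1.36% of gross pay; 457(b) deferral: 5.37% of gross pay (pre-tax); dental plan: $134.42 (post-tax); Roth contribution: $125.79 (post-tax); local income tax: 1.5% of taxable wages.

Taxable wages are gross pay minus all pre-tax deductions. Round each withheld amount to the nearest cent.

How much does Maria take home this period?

$976.54

457(b) deferral: $1,645.71 × 0.0537 = $88.37
Taxable wages = $1,645.71 − $88.37 = $1,557.34
Local income tax: $1,557.34 × 0.015 = $23.36
Medicare: $1,645.71 × 0.02 = $32.91
Paid family leave insurance: $1,645.71 × 0.0136 = $22.38
Social Security (OASDI): $1,645.71 × 0.0739 = $121.62
Dental plan: $134.42
Roth contribution: $125.79
Employee stock purchase plan: $120.32
Total deductions = $88.37 + $23.36 + $32.91 + $22.38 + $121.62 + $134.42 + $125.79 + $120.32 = $669.17
Net pay = $1,645.71 − $669.17 = $976.54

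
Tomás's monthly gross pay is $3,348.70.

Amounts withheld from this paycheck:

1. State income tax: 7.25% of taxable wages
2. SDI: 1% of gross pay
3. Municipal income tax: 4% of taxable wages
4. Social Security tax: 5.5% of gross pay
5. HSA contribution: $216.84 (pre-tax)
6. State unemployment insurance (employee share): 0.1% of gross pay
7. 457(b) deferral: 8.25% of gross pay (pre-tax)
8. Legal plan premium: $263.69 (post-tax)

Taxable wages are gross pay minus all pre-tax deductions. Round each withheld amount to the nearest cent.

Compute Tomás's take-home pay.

457(b) deferral: $3,348.70 × 0.0825 = $276.27
HSA contribution: $216.84
Pre-tax total = $276.27 + $216.84 = $493.11
Taxable wages = $3,348.70 − $493.11 = $2,855.59
Municipal income tax: $2,855.59 × 0.04 = $114.22
State income tax: $2,855.59 × 0.0725 = $207.03
Social Security tax: $3,348.70 × 0.055 = $184.18
State unemployment insurance (employee share): $3,348.70 × 0.001 = $3.35
SDI: $3,348.70 × 0.01 = $33.49
Legal plan premium: $263.69
Total deductions = $276.27 + $216.84 + $114.22 + $207.03 + $184.18 + $3.35 + $33.49 + $263.69 = $1,299.07
Net pay = $3,348.70 − $1,299.07 = $2,049.63

$2,049.63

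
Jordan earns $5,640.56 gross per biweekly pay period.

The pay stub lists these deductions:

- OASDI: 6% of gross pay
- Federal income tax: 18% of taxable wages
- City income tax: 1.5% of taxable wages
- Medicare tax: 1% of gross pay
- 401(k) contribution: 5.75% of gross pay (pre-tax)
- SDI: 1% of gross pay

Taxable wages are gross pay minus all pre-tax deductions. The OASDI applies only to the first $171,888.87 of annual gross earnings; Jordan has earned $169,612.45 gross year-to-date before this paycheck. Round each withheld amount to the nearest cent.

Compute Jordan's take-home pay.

401(k) contribution: $5,640.56 × 0.0575 = $324.33
Taxable wages = $5,640.56 − $324.33 = $5,316.23
City income tax: $5,316.23 × 0.015 = $79.74
Federal income tax: $5,316.23 × 0.18 = $956.92
Medicare tax: $5,640.56 × 0.01 = $56.41
OASDI: only $171,888.87 − $169,612.45 = $2,276.42 of this check is subject → $2,276.42 × 0.06 = $136.59
SDI: $5,640.56 × 0.01 = $56.41
Total deductions = $324.33 + $79.74 + $956.92 + $56.41 + $136.59 + $56.41 = $1,610.40
Net pay = $5,640.56 − $1,610.40 = $4,030.16

$4,030.16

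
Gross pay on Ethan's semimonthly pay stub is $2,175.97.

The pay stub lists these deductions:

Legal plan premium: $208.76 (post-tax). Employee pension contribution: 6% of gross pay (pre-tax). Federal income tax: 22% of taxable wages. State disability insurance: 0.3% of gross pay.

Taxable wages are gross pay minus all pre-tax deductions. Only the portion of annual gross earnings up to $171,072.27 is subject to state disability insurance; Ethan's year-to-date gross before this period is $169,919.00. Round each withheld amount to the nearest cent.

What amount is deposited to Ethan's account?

$1,383.20

Employee pension contribution: $2,175.97 × 0.06 = $130.56
Taxable wages = $2,175.97 − $130.56 = $2,045.41
Federal income tax: $2,045.41 × 0.22 = $449.99
State disability insurance: only $171,072.27 − $169,919.00 = $1,153.27 of this check is subject → $1,153.27 × 0.003 = $3.46
Legal plan premium: $208.76
Total deductions = $130.56 + $449.99 + $3.46 + $208.76 = $792.77
Net pay = $2,175.97 − $792.77 = $1,383.20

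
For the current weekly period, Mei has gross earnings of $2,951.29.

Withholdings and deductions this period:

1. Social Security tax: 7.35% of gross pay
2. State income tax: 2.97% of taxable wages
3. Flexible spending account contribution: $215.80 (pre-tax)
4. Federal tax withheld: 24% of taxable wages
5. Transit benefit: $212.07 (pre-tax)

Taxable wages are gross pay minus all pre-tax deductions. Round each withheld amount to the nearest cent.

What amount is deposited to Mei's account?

$1,625.93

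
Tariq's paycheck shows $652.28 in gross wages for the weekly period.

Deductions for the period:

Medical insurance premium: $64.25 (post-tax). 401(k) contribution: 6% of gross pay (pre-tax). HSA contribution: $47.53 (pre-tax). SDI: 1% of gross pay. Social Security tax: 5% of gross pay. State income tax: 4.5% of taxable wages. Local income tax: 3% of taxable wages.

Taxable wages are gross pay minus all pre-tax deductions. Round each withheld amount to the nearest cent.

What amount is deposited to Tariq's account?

HSA contribution: $47.53
401(k) contribution: $652.28 × 0.06 = $39.14
Pre-tax total = $47.53 + $39.14 = $86.67
Taxable wages = $652.28 − $86.67 = $565.61
Local income tax: $565.61 × 0.03 = $16.97
State income tax: $565.61 × 0.045 = $25.45
Social Security tax: $652.28 × 0.05 = $32.61
SDI: $652.28 × 0.01 = $6.52
Medical insurance premium: $64.25
Total deductions = $47.53 + $39.14 + $16.97 + $25.45 + $32.61 + $6.52 + $64.25 = $232.47
Net pay = $652.28 − $232.47 = $419.81

$419.81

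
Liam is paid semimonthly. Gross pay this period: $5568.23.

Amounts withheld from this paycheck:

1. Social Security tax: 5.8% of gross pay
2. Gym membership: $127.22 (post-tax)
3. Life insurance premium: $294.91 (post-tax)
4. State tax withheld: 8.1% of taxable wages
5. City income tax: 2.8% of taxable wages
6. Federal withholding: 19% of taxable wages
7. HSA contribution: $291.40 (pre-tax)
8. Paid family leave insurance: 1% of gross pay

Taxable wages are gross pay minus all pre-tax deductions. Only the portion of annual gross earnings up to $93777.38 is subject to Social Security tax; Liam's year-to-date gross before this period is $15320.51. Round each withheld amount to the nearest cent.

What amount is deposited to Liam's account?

$2898.29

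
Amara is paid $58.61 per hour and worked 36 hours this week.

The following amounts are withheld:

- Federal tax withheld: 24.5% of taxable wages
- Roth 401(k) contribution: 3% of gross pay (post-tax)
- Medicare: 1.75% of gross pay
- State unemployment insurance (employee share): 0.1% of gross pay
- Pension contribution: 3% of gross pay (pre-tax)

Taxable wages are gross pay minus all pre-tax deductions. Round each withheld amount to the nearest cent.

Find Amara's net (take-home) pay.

Gross pay: 36 × $58.61 = $2,109.96
Pension contribution: $2,109.96 × 0.03 = $63.30
Taxable wages = $2,109.96 − $63.30 = $2,046.66
Federal tax withheld: $2,046.66 × 0.245 = $501.43
State unemployment insurance (employee share): $2,109.96 × 0.001 = $2.11
Medicare: $2,109.96 × 0.0175 = $36.92
Roth 401(k) contribution: $2,109.96 × 0.03 = $63.30
Total deductions = $63.30 + $501.43 + $2.11 + $36.92 + $63.30 = $667.06
Net pay = $2,109.96 − $667.06 = $1,442.90

$1,442.90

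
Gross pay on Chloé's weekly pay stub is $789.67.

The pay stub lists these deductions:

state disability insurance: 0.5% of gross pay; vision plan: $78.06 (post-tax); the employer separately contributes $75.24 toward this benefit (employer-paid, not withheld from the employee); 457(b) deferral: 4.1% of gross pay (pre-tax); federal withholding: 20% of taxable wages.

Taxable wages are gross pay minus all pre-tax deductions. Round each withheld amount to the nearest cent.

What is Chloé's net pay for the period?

457(b) deferral: $789.67 × 0.041 = $32.38
Taxable wages = $789.67 − $32.38 = $757.29
Federal withholding: $757.29 × 0.2 = $151.46
State disability insurance: $789.67 × 0.005 = $3.95
Vision plan: $78.06
(Employer's $75.24 toward vision plan is not withheld from the employee.)
Total deductions = $32.38 + $151.46 + $3.95 + $78.06 = $265.85
Net pay = $789.67 − $265.85 = $523.82

$523.82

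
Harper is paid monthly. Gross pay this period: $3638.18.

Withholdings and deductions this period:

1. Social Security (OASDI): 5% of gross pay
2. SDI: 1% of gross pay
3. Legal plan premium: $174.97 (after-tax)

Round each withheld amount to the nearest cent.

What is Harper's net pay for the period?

$3244.92

Social Security (OASDI): $3638.18 × 0.05 = $181.91
SDI: $3638.18 × 0.01 = $36.38
Legal plan premium: $174.97
Total deductions = $181.91 + $36.38 + $174.97 = $393.26
Net pay = $3638.18 − $393.26 = $3244.92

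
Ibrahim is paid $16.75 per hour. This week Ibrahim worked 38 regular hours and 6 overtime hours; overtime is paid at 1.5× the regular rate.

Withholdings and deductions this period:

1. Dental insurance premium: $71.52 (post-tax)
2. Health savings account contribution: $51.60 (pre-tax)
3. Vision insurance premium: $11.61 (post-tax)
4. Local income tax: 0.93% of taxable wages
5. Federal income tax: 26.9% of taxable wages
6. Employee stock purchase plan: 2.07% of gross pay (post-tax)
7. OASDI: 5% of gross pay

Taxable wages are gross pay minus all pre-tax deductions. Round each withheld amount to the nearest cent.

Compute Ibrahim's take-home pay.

Regular pay: 38 × $16.75 = $636.50
Overtime pay: 6 × $16.75 × 1.5 = $150.75
Gross pay = $636.50 + $150.75 = $787.25
Health savings account contribution: $51.60
Taxable wages = $787.25 − $51.60 = $735.65
Local income tax: $735.65 × 0.0093 = $6.84
Federal income tax: $735.65 × 0.269 = $197.89
OASDI: $787.25 × 0.05 = $39.36
Vision insurance premium: $11.61
Employee stock purchase plan: $787.25 × 0.0207 = $16.30
Dental insurance premium: $71.52
Total deductions = $51.60 + $6.84 + $197.89 + $39.36 + $11.61 + $16.30 + $71.52 = $395.12
Net pay = $787.25 − $395.12 = $392.13

$392.13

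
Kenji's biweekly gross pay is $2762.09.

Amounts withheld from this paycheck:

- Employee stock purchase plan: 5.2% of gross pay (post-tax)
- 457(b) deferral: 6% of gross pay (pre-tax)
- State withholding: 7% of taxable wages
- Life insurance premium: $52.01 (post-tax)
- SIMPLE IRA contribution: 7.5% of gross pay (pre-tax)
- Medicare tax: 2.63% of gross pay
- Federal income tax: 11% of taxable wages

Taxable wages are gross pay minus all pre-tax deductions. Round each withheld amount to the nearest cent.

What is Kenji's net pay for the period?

457(b) deferral: $2762.09 × 0.06 = $165.73
SIMPLE IRA contribution: $2762.09 × 0.075 = $207.16
Pre-tax total = $165.73 + $207.16 = $372.89
Taxable wages = $2762.09 − $372.89 = $2389.20
State withholding: $2389.20 × 0.07 = $167.24
Federal income tax: $2389.20 × 0.11 = $262.81
Medicare tax: $2762.09 × 0.0263 = $72.64
Employee stock purchase plan: $2762.09 × 0.052 = $143.63
Life insurance premium: $52.01
Total deductions = $165.73 + $207.16 + $167.24 + $262.81 + $72.64 + $143.63 + $52.01 = $1071.22
Net pay = $2762.09 − $1071.22 = $1690.87

$1690.87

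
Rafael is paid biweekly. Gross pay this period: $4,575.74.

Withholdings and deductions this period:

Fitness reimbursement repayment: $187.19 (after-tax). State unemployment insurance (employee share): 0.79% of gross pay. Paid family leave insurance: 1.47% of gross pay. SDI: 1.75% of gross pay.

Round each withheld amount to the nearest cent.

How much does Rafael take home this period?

$4,205.06

SDI: $4,575.74 × 0.0175 = $80.08
State unemployment insurance (employee share): $4,575.74 × 0.0079 = $36.15
Paid family leave insurance: $4,575.74 × 0.0147 = $67.26
Fitness reimbursement repayment: $187.19
Total deductions = $80.08 + $36.15 + $67.26 + $187.19 = $370.68
Net pay = $4,575.74 − $370.68 = $4,205.06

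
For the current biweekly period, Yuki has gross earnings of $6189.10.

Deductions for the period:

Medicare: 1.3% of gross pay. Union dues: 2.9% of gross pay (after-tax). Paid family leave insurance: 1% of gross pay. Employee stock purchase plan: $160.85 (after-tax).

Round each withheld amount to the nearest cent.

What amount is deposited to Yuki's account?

Medicare: $6189.10 × 0.013 = $80.46
Paid family leave insurance: $6189.10 × 0.01 = $61.89
Employee stock purchase plan: $160.85
Union dues: $6189.10 × 0.029 = $179.48
Total deductions = $80.46 + $61.89 + $160.85 + $179.48 = $482.68
Net pay = $6189.10 − $482.68 = $5706.42

$5706.42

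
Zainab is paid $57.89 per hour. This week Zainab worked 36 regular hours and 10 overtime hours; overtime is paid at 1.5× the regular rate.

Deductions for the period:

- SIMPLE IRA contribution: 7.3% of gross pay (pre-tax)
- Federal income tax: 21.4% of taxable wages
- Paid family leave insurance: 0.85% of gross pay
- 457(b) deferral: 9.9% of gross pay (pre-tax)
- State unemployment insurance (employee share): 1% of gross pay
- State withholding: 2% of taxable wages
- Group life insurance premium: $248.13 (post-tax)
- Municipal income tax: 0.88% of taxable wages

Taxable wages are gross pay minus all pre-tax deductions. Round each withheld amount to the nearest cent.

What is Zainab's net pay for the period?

Regular pay: 36 × $57.89 = $2,084.04
Overtime pay: 10 × $57.89 × 1.5 = $868.35
Gross pay = $2,084.04 + $868.35 = $2,952.39
SIMPLE IRA contribution: $2,952.39 × 0.073 = $215.52
457(b) deferral: $2,952.39 × 0.099 = $292.29
Pre-tax total = $215.52 + $292.29 = $507.81
Taxable wages = $2,952.39 − $507.81 = $2,444.58
Municipal income tax: $2,444.58 × 0.0088 = $21.51
Federal income tax: $2,444.58 × 0.214 = $523.14
State withholding: $2,444.58 × 0.02 = $48.89
State unemployment insurance (employee share): $2,952.39 × 0.01 = $29.52
Paid family leave insurance: $2,952.39 × 0.0085 = $25.10
Group life insurance premium: $248.13
Total deductions = $215.52 + $292.29 + $21.51 + $523.14 + $48.89 + $29.52 + $25.10 + $248.13 = $1,404.10
Net pay = $2,952.39 − $1,404.10 = $1,548.29

$1,548.29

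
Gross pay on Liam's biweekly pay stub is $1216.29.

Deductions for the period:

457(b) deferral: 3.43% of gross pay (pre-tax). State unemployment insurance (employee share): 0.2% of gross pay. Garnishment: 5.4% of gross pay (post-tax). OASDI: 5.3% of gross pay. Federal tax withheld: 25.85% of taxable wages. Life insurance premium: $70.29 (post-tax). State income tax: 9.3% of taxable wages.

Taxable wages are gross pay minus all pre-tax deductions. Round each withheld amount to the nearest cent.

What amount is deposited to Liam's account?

457(b) deferral: $1216.29 × 0.0343 = $41.72
Taxable wages = $1216.29 − $41.72 = $1174.57
State income tax: $1174.57 × 0.093 = $109.24
Federal tax withheld: $1174.57 × 0.2585 = $303.63
OASDI: $1216.29 × 0.053 = $64.46
State unemployment insurance (employee share): $1216.29 × 0.002 = $2.43
Garnishment: $1216.29 × 0.054 = $65.68
Life insurance premium: $70.29
Total deductions = $41.72 + $109.24 + $303.63 + $64.46 + $2.43 + $65.68 + $70.29 = $657.45
Net pay = $1216.29 − $657.45 = $558.84

$558.84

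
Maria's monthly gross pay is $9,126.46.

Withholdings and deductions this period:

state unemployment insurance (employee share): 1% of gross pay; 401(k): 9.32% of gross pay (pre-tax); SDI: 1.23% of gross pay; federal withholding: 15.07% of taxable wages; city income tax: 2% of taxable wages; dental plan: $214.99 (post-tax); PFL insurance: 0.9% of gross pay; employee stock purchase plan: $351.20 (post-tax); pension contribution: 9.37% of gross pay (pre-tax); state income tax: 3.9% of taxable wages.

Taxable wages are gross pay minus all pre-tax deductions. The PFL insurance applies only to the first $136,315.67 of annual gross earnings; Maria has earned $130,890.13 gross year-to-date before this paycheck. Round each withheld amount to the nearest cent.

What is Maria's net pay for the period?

$5,046.06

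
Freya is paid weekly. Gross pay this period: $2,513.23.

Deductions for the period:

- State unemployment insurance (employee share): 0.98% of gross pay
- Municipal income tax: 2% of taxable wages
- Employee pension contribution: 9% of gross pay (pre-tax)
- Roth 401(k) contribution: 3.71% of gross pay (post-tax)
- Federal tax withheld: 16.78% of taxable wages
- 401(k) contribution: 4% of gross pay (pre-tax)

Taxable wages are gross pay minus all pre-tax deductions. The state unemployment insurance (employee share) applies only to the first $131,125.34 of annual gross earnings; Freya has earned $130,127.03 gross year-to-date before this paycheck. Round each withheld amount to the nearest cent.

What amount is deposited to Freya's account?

$1,672.86

401(k) contribution: $2,513.23 × 0.04 = $100.53
Employee pension contribution: $2,513.23 × 0.09 = $226.19
Pre-tax total = $100.53 + $226.19 = $326.72
Taxable wages = $2,513.23 − $326.72 = $2,186.51
Federal tax withheld: $2,186.51 × 0.1678 = $366.90
Municipal income tax: $2,186.51 × 0.02 = $43.73
State unemployment insurance (employee share): only $131,125.34 − $130,127.03 = $998.31 of this check is subject → $998.31 × 0.0098 = $9.78
Roth 401(k) contribution: $2,513.23 × 0.0371 = $93.24
Total deductions = $100.53 + $226.19 + $366.90 + $43.73 + $9.78 + $93.24 = $840.37
Net pay = $2,513.23 − $840.37 = $1,672.86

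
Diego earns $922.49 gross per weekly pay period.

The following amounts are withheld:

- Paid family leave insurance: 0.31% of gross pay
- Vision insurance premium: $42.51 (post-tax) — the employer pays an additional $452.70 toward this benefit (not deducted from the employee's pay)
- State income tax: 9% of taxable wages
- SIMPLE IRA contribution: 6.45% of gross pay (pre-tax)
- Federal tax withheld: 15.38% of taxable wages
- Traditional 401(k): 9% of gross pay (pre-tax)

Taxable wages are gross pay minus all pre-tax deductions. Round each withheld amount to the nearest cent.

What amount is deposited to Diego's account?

$544.44

Traditional 401(k): $922.49 × 0.09 = $83.02
SIMPLE IRA contribution: $922.49 × 0.0645 = $59.50
Pre-tax total = $83.02 + $59.50 = $142.52
Taxable wages = $922.49 − $142.52 = $779.97
Federal tax withheld: $779.97 × 0.1538 = $119.96
State income tax: $779.97 × 0.09 = $70.20
Paid family leave insurance: $922.49 × 0.0031 = $2.86
Vision insurance premium: $42.51
(Employer's $452.70 toward vision insurance premium is not withheld from the employee.)
Total deductions = $83.02 + $59.50 + $119.96 + $70.20 + $2.86 + $42.51 = $378.05
Net pay = $922.49 − $378.05 = $544.44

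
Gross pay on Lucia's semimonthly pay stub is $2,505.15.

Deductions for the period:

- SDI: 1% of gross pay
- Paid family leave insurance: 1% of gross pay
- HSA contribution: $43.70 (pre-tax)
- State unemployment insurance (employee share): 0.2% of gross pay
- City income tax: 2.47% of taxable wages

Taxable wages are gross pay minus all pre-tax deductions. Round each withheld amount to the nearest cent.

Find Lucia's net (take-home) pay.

HSA contribution: $43.70
Taxable wages = $2,505.15 − $43.70 = $2,461.45
City income tax: $2,461.45 × 0.0247 = $60.80
Paid family leave insurance: $2,505.15 × 0.01 = $25.05
SDI: $2,505.15 × 0.01 = $25.05
State unemployment insurance (employee share): $2,505.15 × 0.002 = $5.01
Total deductions = $43.70 + $60.80 + $25.05 + $25.05 + $5.01 = $159.61
Net pay = $2,505.15 − $159.61 = $2,345.54

$2,345.54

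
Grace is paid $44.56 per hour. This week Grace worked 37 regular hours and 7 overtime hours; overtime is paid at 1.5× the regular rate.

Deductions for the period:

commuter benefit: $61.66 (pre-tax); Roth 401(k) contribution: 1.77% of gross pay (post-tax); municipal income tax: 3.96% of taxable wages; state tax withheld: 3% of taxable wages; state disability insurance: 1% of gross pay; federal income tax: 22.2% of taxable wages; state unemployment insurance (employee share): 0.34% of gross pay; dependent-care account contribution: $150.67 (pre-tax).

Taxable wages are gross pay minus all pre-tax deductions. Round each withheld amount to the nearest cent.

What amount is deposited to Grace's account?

$1,283.15

Regular pay: 37 × $44.56 = $1,648.72
Overtime pay: 7 × $44.56 × 1.5 = $467.88
Gross pay = $1,648.72 + $467.88 = $2,116.60
Commuter benefit: $61.66
Dependent-care account contribution: $150.67
Pre-tax total = $61.66 + $150.67 = $212.33
Taxable wages = $2,116.60 − $212.33 = $1,904.27
State tax withheld: $1,904.27 × 0.03 = $57.13
Municipal income tax: $1,904.27 × 0.0396 = $75.41
Federal income tax: $1,904.27 × 0.222 = $422.75
State disability insurance: $2,116.60 × 0.01 = $21.17
State unemployment insurance (employee share): $2,116.60 × 0.0034 = $7.20
Roth 401(k) contribution: $2,116.60 × 0.0177 = $37.46
Total deductions = $61.66 + $150.67 + $57.13 + $75.41 + $422.75 + $21.17 + $7.20 + $37.46 = $833.45
Net pay = $2,116.60 − $833.45 = $1,283.15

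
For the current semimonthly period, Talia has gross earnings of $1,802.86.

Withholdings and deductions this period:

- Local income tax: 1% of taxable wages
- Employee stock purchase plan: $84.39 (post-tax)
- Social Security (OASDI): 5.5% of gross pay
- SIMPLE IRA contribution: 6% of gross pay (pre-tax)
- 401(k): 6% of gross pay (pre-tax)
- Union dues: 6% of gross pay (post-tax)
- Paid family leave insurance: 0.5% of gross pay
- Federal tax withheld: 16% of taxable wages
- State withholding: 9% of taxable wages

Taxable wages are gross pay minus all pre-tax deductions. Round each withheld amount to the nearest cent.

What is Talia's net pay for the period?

SIMPLE IRA contribution: $1,802.86 × 0.06 = $108.17
401(k): $1,802.86 × 0.06 = $108.17
Pre-tax total = $108.17 + $108.17 = $216.34
Taxable wages = $1,802.86 − $216.34 = $1,586.52
State withholding: $1,586.52 × 0.09 = $142.79
Federal tax withheld: $1,586.52 × 0.16 = $253.84
Local income tax: $1,586.52 × 0.01 = $15.87
Social Security (OASDI): $1,802.86 × 0.055 = $99.16
Paid family leave insurance: $1,802.86 × 0.005 = $9.01
Union dues: $1,802.86 × 0.06 = $108.17
Employee stock purchase plan: $84.39
Total deductions = $108.17 + $108.17 + $142.79 + $253.84 + $15.87 + $99.16 + $9.01 + $108.17 + $84.39 = $929.57
Net pay = $1,802.86 − $929.57 = $873.29

$873.29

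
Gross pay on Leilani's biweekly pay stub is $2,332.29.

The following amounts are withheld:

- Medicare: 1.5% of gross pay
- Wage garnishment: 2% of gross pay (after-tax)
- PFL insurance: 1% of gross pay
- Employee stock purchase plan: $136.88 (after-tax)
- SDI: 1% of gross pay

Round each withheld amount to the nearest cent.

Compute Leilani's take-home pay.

$2,067.14

SDI: $2,332.29 × 0.01 = $23.32
PFL insurance: $2,332.29 × 0.01 = $23.32
Medicare: $2,332.29 × 0.015 = $34.98
Employee stock purchase plan: $136.88
Wage garnishment: $2,332.29 × 0.02 = $46.65
Total deductions = $23.32 + $23.32 + $34.98 + $136.88 + $46.65 = $265.15
Net pay = $2,332.29 − $265.15 = $2,067.14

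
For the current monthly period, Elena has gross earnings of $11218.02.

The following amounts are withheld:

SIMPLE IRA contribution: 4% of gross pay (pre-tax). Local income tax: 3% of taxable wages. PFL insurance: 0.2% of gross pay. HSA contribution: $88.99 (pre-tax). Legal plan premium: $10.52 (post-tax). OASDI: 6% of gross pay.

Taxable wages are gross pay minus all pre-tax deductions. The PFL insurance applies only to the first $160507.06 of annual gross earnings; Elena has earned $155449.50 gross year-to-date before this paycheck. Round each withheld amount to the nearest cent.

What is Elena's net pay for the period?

SIMPLE IRA contribution: $11218.02 × 0.04 = $448.72
HSA contribution: $88.99
Pre-tax total = $448.72 + $88.99 = $537.71
Taxable wages = $11218.02 − $537.71 = $10680.31
Local income tax: $10680.31 × 0.03 = $320.41
PFL insurance: only $160507.06 − $155449.50 = $5057.56 of this check is subject → $5057.56 × 0.002 = $10.12
OASDI: $11218.02 × 0.06 = $673.08
Legal plan premium: $10.52
Total deductions = $448.72 + $88.99 + $320.41 + $10.12 + $673.08 + $10.52 = $1551.84
Net pay = $11218.02 − $1551.84 = $9666.18

$9666.18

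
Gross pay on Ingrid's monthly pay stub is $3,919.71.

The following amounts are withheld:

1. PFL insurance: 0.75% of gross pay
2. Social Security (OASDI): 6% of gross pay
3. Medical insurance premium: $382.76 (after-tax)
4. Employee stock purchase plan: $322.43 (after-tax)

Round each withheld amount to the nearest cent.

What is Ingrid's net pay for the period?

PFL insurance: $3,919.71 × 0.0075 = $29.40
Social Security (OASDI): $3,919.71 × 0.06 = $235.18
Employee stock purchase plan: $322.43
Medical insurance premium: $382.76
Total deductions = $29.40 + $235.18 + $322.43 + $382.76 = $969.77
Net pay = $3,919.71 − $969.77 = $2,949.94

$2,949.94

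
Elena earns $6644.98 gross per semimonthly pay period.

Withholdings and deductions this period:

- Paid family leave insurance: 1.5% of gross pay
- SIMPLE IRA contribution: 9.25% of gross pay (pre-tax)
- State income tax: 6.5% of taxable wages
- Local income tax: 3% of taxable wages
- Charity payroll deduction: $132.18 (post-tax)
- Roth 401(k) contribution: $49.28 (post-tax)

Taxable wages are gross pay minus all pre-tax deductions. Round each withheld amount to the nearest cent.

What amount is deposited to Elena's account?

$5176.31

SIMPLE IRA contribution: $6644.98 × 0.0925 = $614.66
Taxable wages = $6644.98 − $614.66 = $6030.32
Local income tax: $6030.32 × 0.03 = $180.91
State income tax: $6030.32 × 0.065 = $391.97
Paid family leave insurance: $6644.98 × 0.015 = $99.67
Charity payroll deduction: $132.18
Roth 401(k) contribution: $49.28
Total deductions = $614.66 + $180.91 + $391.97 + $99.67 + $132.18 + $49.28 = $1468.67
Net pay = $6644.98 − $1468.67 = $5176.31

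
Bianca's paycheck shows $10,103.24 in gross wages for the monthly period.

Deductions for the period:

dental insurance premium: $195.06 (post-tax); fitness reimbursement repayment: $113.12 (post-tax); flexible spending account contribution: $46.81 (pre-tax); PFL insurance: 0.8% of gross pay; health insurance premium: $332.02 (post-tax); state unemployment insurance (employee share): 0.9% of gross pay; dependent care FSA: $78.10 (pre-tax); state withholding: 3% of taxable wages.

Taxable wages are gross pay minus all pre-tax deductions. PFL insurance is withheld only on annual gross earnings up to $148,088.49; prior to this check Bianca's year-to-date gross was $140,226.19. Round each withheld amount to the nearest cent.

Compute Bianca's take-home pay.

$8,884.95

Flexible spending account contribution: $46.81
Dependent care FSA: $78.10
Pre-tax total = $46.81 + $78.10 = $124.91
Taxable wages = $10,103.24 − $124.91 = $9,978.33
State withholding: $9,978.33 × 0.03 = $299.35
State unemployment insurance (employee share): $10,103.24 × 0.009 = $90.93
PFL insurance: only $148,088.49 − $140,226.19 = $7,862.30 of this check is subject → $7,862.30 × 0.008 = $62.90
Dental insurance premium: $195.06
Fitness reimbursement repayment: $113.12
Health insurance premium: $332.02
Total deductions = $46.81 + $78.10 + $299.35 + $90.93 + $62.90 + $195.06 + $113.12 + $332.02 = $1,218.29
Net pay = $10,103.24 − $1,218.29 = $8,884.95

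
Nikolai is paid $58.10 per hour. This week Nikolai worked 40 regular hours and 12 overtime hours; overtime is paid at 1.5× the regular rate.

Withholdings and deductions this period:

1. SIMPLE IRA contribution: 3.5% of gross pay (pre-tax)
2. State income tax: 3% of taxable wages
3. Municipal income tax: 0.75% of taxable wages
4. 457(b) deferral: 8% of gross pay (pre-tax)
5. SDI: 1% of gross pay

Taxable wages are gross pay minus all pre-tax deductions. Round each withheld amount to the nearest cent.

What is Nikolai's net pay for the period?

Regular pay: 40 × $58.10 = $2,324.00
Overtime pay: 12 × $58.10 × 1.5 = $1,045.80
Gross pay = $2,324.00 + $1,045.80 = $3,369.80
457(b) deferral: $3,369.80 × 0.08 = $269.58
SIMPLE IRA contribution: $3,369.80 × 0.035 = $117.94
Pre-tax total = $269.58 + $117.94 = $387.52
Taxable wages = $3,369.80 − $387.52 = $2,982.28
Municipal income tax: $2,982.28 × 0.0075 = $22.37
State income tax: $2,982.28 × 0.03 = $89.47
SDI: $3,369.80 × 0.01 = $33.70
Total deductions = $269.58 + $117.94 + $22.37 + $89.47 + $33.70 = $533.06
Net pay = $3,369.80 − $533.06 = $2,836.74

$2,836.74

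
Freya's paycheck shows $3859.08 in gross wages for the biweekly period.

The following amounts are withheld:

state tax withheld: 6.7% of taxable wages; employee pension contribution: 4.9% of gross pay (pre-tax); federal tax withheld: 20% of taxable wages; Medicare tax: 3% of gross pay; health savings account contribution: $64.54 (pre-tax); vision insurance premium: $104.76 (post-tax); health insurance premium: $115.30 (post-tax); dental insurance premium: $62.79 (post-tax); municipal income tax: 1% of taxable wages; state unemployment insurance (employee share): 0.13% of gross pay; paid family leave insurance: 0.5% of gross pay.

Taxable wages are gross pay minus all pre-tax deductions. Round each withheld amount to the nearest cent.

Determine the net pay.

Health savings account contribution: $64.54
Employee pension contribution: $3859.08 × 0.049 = $189.09
Pre-tax total = $64.54 + $189.09 = $253.63
Taxable wages = $3859.08 − $253.63 = $3605.45
State tax withheld: $3605.45 × 0.067 = $241.57
Federal tax withheld: $3605.45 × 0.2 = $721.09
Municipal income tax: $3605.45 × 0.01 = $36.05
Paid family leave insurance: $3859.08 × 0.005 = $19.30
State unemployment insurance (employee share): $3859.08 × 0.0013 = $5.02
Medicare tax: $3859.08 × 0.03 = $115.77
Health insurance premium: $115.30
Vision insurance premium: $104.76
Dental insurance premium: $62.79
Total deductions = $64.54 + $189.09 + $241.57 + $721.09 + $36.05 + $19.30 + $5.02 + $115.77 + $115.30 + $104.76 + $62.79 = $1675.28
Net pay = $3859.08 − $1675.28 = $2183.80

$2183.80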